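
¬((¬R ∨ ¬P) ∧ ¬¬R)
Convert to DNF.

¬((¬R ∨ ¬P) ∧ ¬¬R)
⇔ ¬(¬R ∨ ¬P) ∨ ¬¬¬R
⇔ (¬¬R ∧ ¬¬P) ∨ ¬¬¬R
⇔ (R ∧ ¬¬P) ∨ ¬¬¬R
⇔ (R ∧ P) ∨ ¬¬¬R
⇔ (R ∧ P) ∨ ¬R

(R ∧ P) ∨ ¬R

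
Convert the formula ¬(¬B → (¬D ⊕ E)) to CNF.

¬B ∧ (D ∨ E) ∧ (¬E ∨ ¬D)

¬(¬B → (¬D ⊕ E))
≡ ¬(¬¬B ∨ (¬D ⊕ E))   [eliminate →]
≡ ¬(¬¬B ∨ ((¬D ∨ E) ∧ ¬(¬D ∧ E)))   [expand ⊕]
≡ ¬¬¬B ∧ ¬((¬D ∨ E) ∧ ¬(¬D ∧ E))   [De Morgan]
≡ ¬B ∧ ¬((¬D ∨ E) ∧ ¬(¬D ∧ E))   [double negation]
≡ ¬B ∧ (¬(¬D ∨ E) ∨ ¬¬(¬D ∧ E))   [De Morgan]
≡ ¬B ∧ ((¬¬D ∧ ¬E) ∨ ¬¬(¬D ∧ E))   [De Morgan]
≡ ¬B ∧ ((D ∧ ¬E) ∨ ¬¬(¬D ∧ E))   [double negation]
≡ ¬B ∧ ((D ∧ ¬E) ∨ (¬D ∧ E))   [double negation]
≡ ¬B ∧ (D ∨ ¬D) ∧ (D ∨ E) ∧ (¬E ∨ ¬D) ∧ (¬E ∨ E)   [distribute ∨ over ∧]
≡ ¬B ∧ (D ∨ E) ∧ (¬E ∨ ¬D)   [simplify]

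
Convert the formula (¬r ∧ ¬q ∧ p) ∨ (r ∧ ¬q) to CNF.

(¬r ∧ ¬q ∧ p) ∨ (r ∧ ¬q)
≡ (¬r ∨ r) ∧ (¬r ∨ ¬q) ∧ (¬q ∨ r) ∧ (¬q ∨ ¬q) ∧ (p ∨ r) ∧ (p ∨ ¬q)   [distribute ∨ over ∧]
≡ ¬q ∧ (p ∨ r)   [simplify]

¬q ∧ (p ∨ r)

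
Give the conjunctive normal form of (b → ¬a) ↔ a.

a ∧ (¬a ∨ ¬b)

(b → ¬a) ↔ a
⇔ ((b → ¬a) → a) ∧ (a → (b → ¬a))   — eliminate ↔
⇔ (¬(b → ¬a) ∨ a) ∧ (a → (b → ¬a))   — eliminate →
⇔ (¬(¬b ∨ ¬a) ∨ a) ∧ (a → (b → ¬a))   — eliminate →
⇔ (¬(¬b ∨ ¬a) ∨ a) ∧ (¬a ∨ (b → ¬a))   — eliminate →
⇔ (¬(¬b ∨ ¬a) ∨ a) ∧ (¬a ∨ ¬b ∨ ¬a)   — eliminate →
⇔ ((¬¬b ∧ ¬¬a) ∨ a) ∧ (¬a ∨ ¬b ∨ ¬a)   — De Morgan
⇔ ((b ∧ ¬¬a) ∨ a) ∧ (¬a ∨ ¬b ∨ ¬a)   — double negation
⇔ ((b ∧ a) ∨ a) ∧ (¬a ∨ ¬b ∨ ¬a)   — double negation
⇔ (b ∨ a) ∧ (a ∨ a) ∧ (¬a ∨ ¬b ∨ ¬a)   — distribute ∨ over ∧
⇔ a ∧ (¬a ∨ ¬b)   — simplify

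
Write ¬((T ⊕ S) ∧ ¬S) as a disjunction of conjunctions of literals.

(¬T ∧ ¬S) ∨ S

¬((T ⊕ S) ∧ ¬S)
⇔ ¬(((T ∧ ¬S) ∨ (¬T ∧ S)) ∧ ¬S)   [expand ⊕]
⇔ ¬((T ∧ ¬S) ∨ (¬T ∧ S)) ∨ ¬¬S   [De Morgan]
⇔ (¬(T ∧ ¬S) ∧ ¬(¬T ∧ S)) ∨ ¬¬S   [De Morgan]
⇔ ((¬T ∨ ¬¬S) ∧ ¬(¬T ∧ S)) ∨ ¬¬S   [De Morgan]
⇔ ((¬T ∨ S) ∧ ¬(¬T ∧ S)) ∨ ¬¬S   [double negation]
⇔ ((¬T ∨ S) ∧ (¬¬T ∨ ¬S)) ∨ ¬¬S   [De Morgan]
⇔ ((¬T ∨ S) ∧ (T ∨ ¬S)) ∨ ¬¬S   [double negation]
⇔ ((¬T ∨ S) ∧ (T ∨ ¬S)) ∨ S   [double negation]
⇔ (¬T ∧ T) ∨ (¬T ∧ ¬S) ∨ (S ∧ T) ∨ (S ∧ ¬S) ∨ S   [distribute ∧ over ∨]
⇔ (¬T ∧ ¬S) ∨ S   [simplify]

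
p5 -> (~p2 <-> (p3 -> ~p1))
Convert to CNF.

(~p5 | p2 | ~p3 | ~p1) & (~p5 | p3 | ~p2) & (~p5 | p1 | ~p2)

p5 -> (~p2 <-> (p3 -> ~p1))
≡ ~p5 | (~p2 <-> (p3 -> ~p1))   (eliminate ->)
≡ ~p5 | ((~p2 -> (p3 -> ~p1)) & ((p3 -> ~p1) -> ~p2))   (eliminate <->)
≡ ~p5 | ((~~p2 | (p3 -> ~p1)) & ((p3 -> ~p1) -> ~p2))   (eliminate ->)
≡ ~p5 | ((~~p2 | ~p3 | ~p1) & ((p3 -> ~p1) -> ~p2))   (eliminate ->)
≡ ~p5 | ((~~p2 | ~p3 | ~p1) & (~(p3 -> ~p1) | ~p2))   (eliminate ->)
≡ ~p5 | ((~~p2 | ~p3 | ~p1) & (~(~p3 | ~p1) | ~p2))   (eliminate ->)
≡ ~p5 | ((p2 | ~p3 | ~p1) & (~(~p3 | ~p1) | ~p2))   (double negation)
≡ ~p5 | ((p2 | ~p3 | ~p1) & ((~~p3 & ~~p1) | ~p2))   (De Morgan)
≡ ~p5 | ((p2 | ~p3 | ~p1) & ((p3 & ~~p1) | ~p2))   (double negation)
≡ ~p5 | ((p2 | ~p3 | ~p1) & ((p3 & p1) | ~p2))   (double negation)
≡ (~p5 | p2 | ~p3 | ~p1) & (~p5 | p3 | ~p2) & (~p5 | p1 | ~p2)   (distribute | over &)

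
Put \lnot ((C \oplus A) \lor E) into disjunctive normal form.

(\lnot C \land \lnot A \land \lnot E) \lor (A \land C \land \lnot E)

\lnot ((C \oplus A) \lor E)
≡ \lnot ((C \land \lnot A) \lor (\lnot C \land A) \lor E)   — expand \oplus
≡ \lnot (C \land \lnot A) \land \lnot (\lnot C \land A) \land \lnot E   — De Morgan
≡ (\lnot C \lor \lnot \lnot A) \land \lnot (\lnot C \land A) \land \lnot E   — De Morgan
≡ (\lnot C \lor A) \land \lnot (\lnot C \land A) \land \lnot E   — double negation
≡ (\lnot C \lor A) \land (\lnot \lnot C \lor \lnot A) \land \lnot E   — De Morgan
≡ (\lnot C \lor A) \land (C \lor \lnot A) \land \lnot E   — double negation
≡ (\lnot C \land C \land \lnot E) \lor (\lnot C \land \lnot A \land \lnot E) \lor (A \land C \land \lnot E) \lor (A \land \lnot A \land \lnot E)   — distribute \land over \lor
≡ (\lnot C \land \lnot A \land \lnot E) \lor (A \land C \land \lnot E)   — simplify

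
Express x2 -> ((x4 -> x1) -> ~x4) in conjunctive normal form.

x2 -> ((x4 -> x1) -> ~x4)
= ~x2 | ((x4 -> x1) -> ~x4)   [eliminate ->]
= ~x2 | ~(x4 -> x1) | ~x4   [eliminate ->]
= ~x2 | ~(~x4 | x1) | ~x4   [eliminate ->]
= ~x2 | (~~x4 & ~x1) | ~x4   [De Morgan]
= ~x2 | (x4 & ~x1) | ~x4   [double negation]
= (~x2 | x4 | ~x4) & (~x2 | ~x1 | ~x4)   [distribute | over &]
= ~x2 | ~x1 | ~x4   [simplify]

~x2 | ~x1 | ~x4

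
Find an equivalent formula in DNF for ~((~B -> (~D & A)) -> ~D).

~((~B -> (~D & A)) -> ~D)
≡ ~(~(~B -> (~D & A)) | ~D)   [eliminate ->]
≡ ~(~(~~B | (~D & A)) | ~D)   [eliminate ->]
≡ ~~(~~B | (~D & A)) & ~~D   [De Morgan]
≡ (~~B | (~D & A)) & ~~D   [double negation]
≡ (B | (~D & A)) & ~~D   [double negation]
≡ (B | (~D & A)) & D   [double negation]
≡ (B & D) | (~D & A & D)   [distribute & over |]
≡ B & D   [simplify]

B & D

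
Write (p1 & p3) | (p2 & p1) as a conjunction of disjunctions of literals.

p1 & (p3 | p2)

(p1 & p3) | (p2 & p1)
= (p1 | p2) & (p1 | p1) & (p3 | p2) & (p3 | p1)   [distribute | over &]
= p1 & (p3 | p2)   [simplify]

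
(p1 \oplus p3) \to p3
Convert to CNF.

(p1 \oplus p3) \to p3
⇔ \lnot (p1 \oplus p3) \lor p3   [eliminate \to]
⇔ \lnot ((p1 \lor p3) \land \lnot (p1 \land p3)) \lor p3   [expand \oplus]
⇔ \lnot (p1 \lor p3) \lor \lnot \lnot (p1 \land p3) \lor p3   [De Morgan]
⇔ (\lnot p1 \land \lnot p3) \lor \lnot \lnot (p1 \land p3) \lor p3   [De Morgan]
⇔ (\lnot p1 \land \lnot p3) \lor (p1 \land p3) \lor p3   [double negation]
⇔ (\lnot p1 \lor p1 \lor p3) \land (\lnot p1 \lor p3 \lor p3) \land (\lnot p3 \lor p1 \lor p3) \land (\lnot p3 \lor p3 \lor p3)   [distribute \lor over \land]
⇔ \lnot p1 \lor p3   [simplify]

\lnot p1 \lor p3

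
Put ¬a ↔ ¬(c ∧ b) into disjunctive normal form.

¬a ↔ ¬(c ∧ b)
⇔ (¬a → ¬(c ∧ b)) ∧ (¬(c ∧ b) → ¬a)   [eliminate ↔]
⇔ (¬¬a ∨ ¬(c ∧ b)) ∧ (¬(c ∧ b) → ¬a)   [eliminate →]
⇔ (¬¬a ∨ ¬(c ∧ b)) ∧ (¬¬(c ∧ b) ∨ ¬a)   [eliminate →]
⇔ (a ∨ ¬(c ∧ b)) ∧ (¬¬(c ∧ b) ∨ ¬a)   [double negation]
⇔ (a ∨ ¬c ∨ ¬b) ∧ (¬¬(c ∧ b) ∨ ¬a)   [De Morgan]
⇔ (a ∨ ¬c ∨ ¬b) ∧ ((c ∧ b) ∨ ¬a)   [double negation]
⇔ (a ∧ c ∧ b) ∨ (a ∧ ¬a) ∨ (¬c ∧ c ∧ b) ∨ (¬c ∧ ¬a) ∨ (¬b ∧ c ∧ b) ∨ (¬b ∧ ¬a)   [distribute ∧ over ∨]
⇔ (a ∧ c ∧ b) ∨ (¬c ∧ ¬a) ∨ (¬b ∧ ¬a)   [simplify]

(a ∧ c ∧ b) ∨ (¬c ∧ ¬a) ∨ (¬b ∧ ¬a)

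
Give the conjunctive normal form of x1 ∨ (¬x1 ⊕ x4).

x1 ∨ ¬x4

x1 ∨ (¬x1 ⊕ x4)
≡ x1 ∨ ((¬x1 ∨ x4) ∧ ¬(¬x1 ∧ x4))   — expand ⊕
≡ x1 ∨ ((¬x1 ∨ x4) ∧ (¬¬x1 ∨ ¬x4))   — De Morgan
≡ x1 ∨ ((¬x1 ∨ x4) ∧ (x1 ∨ ¬x4))   — double negation
≡ (x1 ∨ ¬x1 ∨ x4) ∧ (x1 ∨ x1 ∨ ¬x4)   — distribute ∨ over ∧
≡ x1 ∨ ¬x4   — simplify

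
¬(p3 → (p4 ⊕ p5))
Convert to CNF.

p3 ∧ (¬p4 ∨ p5) ∧ (¬p5 ∨ p4)

¬(p3 → (p4 ⊕ p5))
= ¬(¬p3 ∨ (p4 ⊕ p5))   (eliminate →)
= ¬(¬p3 ∨ ((p4 ∨ p5) ∧ ¬(p4 ∧ p5)))   (expand ⊕)
= ¬¬p3 ∧ ¬((p4 ∨ p5) ∧ ¬(p4 ∧ p5))   (De Morgan)
= p3 ∧ ¬((p4 ∨ p5) ∧ ¬(p4 ∧ p5))   (double negation)
= p3 ∧ (¬(p4 ∨ p5) ∨ ¬¬(p4 ∧ p5))   (De Morgan)
= p3 ∧ ((¬p4 ∧ ¬p5) ∨ ¬¬(p4 ∧ p5))   (De Morgan)
= p3 ∧ ((¬p4 ∧ ¬p5) ∨ (p4 ∧ p5))   (double negation)
= p3 ∧ (¬p4 ∨ p4) ∧ (¬p4 ∨ p5) ∧ (¬p5 ∨ p4) ∧ (¬p5 ∨ p5)   (distribute ∨ over ∧)
= p3 ∧ (¬p4 ∨ p5) ∧ (¬p5 ∨ p4)   (simplify)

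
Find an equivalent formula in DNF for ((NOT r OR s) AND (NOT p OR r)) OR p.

((NOT r OR s) AND (NOT p OR r)) OR p
≡ (NOT r AND NOT p) OR (NOT r AND r) OR (s AND NOT p) OR (s AND r) OR p   [distribute AND over OR]
≡ (NOT r AND NOT p) OR (s AND NOT p) OR (s AND r) OR p   [simplify]

(NOT r AND NOT p) OR (s AND NOT p) OR (s AND r) OR p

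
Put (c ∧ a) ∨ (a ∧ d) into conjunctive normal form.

(c ∧ a) ∨ (a ∧ d)
= (c ∨ a) ∧ (c ∨ d) ∧ (a ∨ a) ∧ (a ∨ d)   (distribute ∨ over ∧)
= (c ∨ d) ∧ a   (simplify)

(c ∨ d) ∧ a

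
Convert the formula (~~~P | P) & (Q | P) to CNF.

(~~~P | P) & (Q | P)
≡ (~P | P) & (Q | P)   [double negation]
≡ Q | P   [simplify]

Q | P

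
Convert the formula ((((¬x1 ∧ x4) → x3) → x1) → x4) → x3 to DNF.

((((¬x1 ∧ x4) → x3) → x1) → x4) → x3
≡ ¬((((¬x1 ∧ x4) → x3) → x1) → x4) ∨ x3   [eliminate →]
≡ ¬(¬(((¬x1 ∧ x4) → x3) → x1) ∨ x4) ∨ x3   [eliminate →]
≡ ¬(¬(¬((¬x1 ∧ x4) → x3) ∨ x1) ∨ x4) ∨ x3   [eliminate →]
≡ ¬(¬(¬(¬(¬x1 ∧ x4) ∨ x3) ∨ x1) ∨ x4) ∨ x3   [eliminate →]
≡ (¬¬(¬(¬(¬x1 ∧ x4) ∨ x3) ∨ x1) ∧ ¬x4) ∨ x3   [De Morgan]
≡ ((¬(¬(¬x1 ∧ x4) ∨ x3) ∨ x1) ∧ ¬x4) ∨ x3   [double negation]
≡ (((¬¬(¬x1 ∧ x4) ∧ ¬x3) ∨ x1) ∧ ¬x4) ∨ x3   [De Morgan]
≡ (((¬x1 ∧ x4 ∧ ¬x3) ∨ x1) ∧ ¬x4) ∨ x3   [double negation]
≡ (¬x1 ∧ x4 ∧ ¬x3 ∧ ¬x4) ∨ (x1 ∧ ¬x4) ∨ x3   [distribute ∧ over ∨]
≡ (x1 ∧ ¬x4) ∨ x3   [simplify]

(x1 ∧ ¬x4) ∨ x3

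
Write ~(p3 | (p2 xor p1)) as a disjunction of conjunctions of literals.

(~p3 & ~p2 & ~p1) | (~p3 & p1 & p2)

~(p3 | (p2 xor p1))
= ~(p3 | (p2 & ~p1) | (~p2 & p1))   [expand xor]
= ~p3 & ~(p2 & ~p1) & ~(~p2 & p1)   [De Morgan]
= ~p3 & (~p2 | ~~p1) & ~(~p2 & p1)   [De Morgan]
= ~p3 & (~p2 | p1) & ~(~p2 & p1)   [double negation]
= ~p3 & (~p2 | p1) & (~~p2 | ~p1)   [De Morgan]
= ~p3 & (~p2 | p1) & (p2 | ~p1)   [double negation]
= (~p3 & ~p2 & p2) | (~p3 & ~p2 & ~p1) | (~p3 & p1 & p2) | (~p3 & p1 & ~p1)   [distribute & over |]
= (~p3 & ~p2 & ~p1) | (~p3 & p1 & p2)   [simplify]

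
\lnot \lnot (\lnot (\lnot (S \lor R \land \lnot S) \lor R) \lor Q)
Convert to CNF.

(S \lor R \lor Q) \land (\lnot R \lor Q)

\lnot \lnot (\lnot (\lnot (S \lor R \land \lnot S) \lor R) \lor Q)
⇔ \lnot (\lnot (S \lor R \land \lnot S) \lor R) \lor Q   — double negation
⇔ \lnot \lnot (S \lor R \land \lnot S) \land \lnot R \lor Q   — De Morgan
⇔ (S \lor R \land \lnot S) \land \lnot R \lor Q   — double negation
⇔ (S \lor R \lor Q) \land (S \lor \lnot S \lor Q) \land (\lnot R \lor Q)   — distribute \lor over \land
⇔ (S \lor R \lor Q) \land (\lnot R \lor Q)   — simplify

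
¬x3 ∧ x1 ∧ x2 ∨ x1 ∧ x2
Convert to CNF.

¬x3 ∧ x1 ∧ x2 ∨ x1 ∧ x2
≡ (¬x3 ∨ x1) ∧ (¬x3 ∨ x2) ∧ (x1 ∨ x1) ∧ (x1 ∨ x2) ∧ (x2 ∨ x1) ∧ (x2 ∨ x2)   (distribute ∨ over ∧)
≡ x1 ∧ x2   (simplify)

x1 ∧ x2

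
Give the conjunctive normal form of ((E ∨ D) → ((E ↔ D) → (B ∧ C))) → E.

((E ∨ D) → ((E ↔ D) → (B ∧ C))) → E
= ¬((E ∨ D) → ((E ↔ D) → (B ∧ C))) ∨ E   [eliminate →]
= ¬(¬(E ∨ D) ∨ ((E ↔ D) → (B ∧ C))) ∨ E   [eliminate →]
= ¬(¬(E ∨ D) ∨ ¬(E ↔ D) ∨ (B ∧ C)) ∨ E   [eliminate →]
= ¬(¬(E ∨ D) ∨ ¬((E → D) ∧ (D → E)) ∨ (B ∧ C)) ∨ E   [eliminate ↔]
= ¬(¬(E ∨ D) ∨ ¬((¬E ∨ D) ∧ (D → E)) ∨ (B ∧ C)) ∨ E   [eliminate →]
= ¬(¬(E ∨ D) ∨ ¬((¬E ∨ D) ∧ (¬D ∨ E)) ∨ (B ∧ C)) ∨ E   [eliminate →]
= (¬¬(E ∨ D) ∧ ¬¬((¬E ∨ D) ∧ (¬D ∨ E)) ∧ ¬(B ∧ C)) ∨ E   [De Morgan]
= ((E ∨ D) ∧ ¬¬((¬E ∨ D) ∧ (¬D ∨ E)) ∧ ¬(B ∧ C)) ∨ E   [double negation]
= ((E ∨ D) ∧ (¬E ∨ D) ∧ (¬D ∨ E) ∧ ¬(B ∧ C)) ∨ E   [double negation]
= ((E ∨ D) ∧ (¬E ∨ D) ∧ (¬D ∨ E) ∧ (¬B ∨ ¬C)) ∨ E   [De Morgan]
= (E ∨ D ∨ E) ∧ (¬E ∨ D ∨ E) ∧ (¬D ∨ E ∨ E) ∧ (¬B ∨ ¬C ∨ E)   [distribute ∨ over ∧]
= (E ∨ D) ∧ (¬D ∨ E) ∧ (¬B ∨ ¬C ∨ E)   [simplify]

(E ∨ D) ∧ (¬D ∨ E) ∧ (¬B ∨ ¬C ∨ E)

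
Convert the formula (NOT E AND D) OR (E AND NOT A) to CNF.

(NOT E AND D) OR (E AND NOT A)
⇔ (NOT E OR E) AND (NOT E OR NOT A) AND (D OR E) AND (D OR NOT A)
⇔ (NOT E OR NOT A) AND (D OR E) AND (D OR NOT A)

(NOT E OR NOT A) AND (D OR E) AND (D OR NOT A)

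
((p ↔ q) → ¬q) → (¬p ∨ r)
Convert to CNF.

((p ↔ q) → ¬q) → (¬p ∨ r)
= ¬((p ↔ q) → ¬q) ∨ ¬p ∨ r
= ¬(¬(p ↔ q) ∨ ¬q) ∨ ¬p ∨ r
= ¬(¬((p → q) ∧ (q → p)) ∨ ¬q) ∨ ¬p ∨ r
= ¬(¬((¬p ∨ q) ∧ (q → p)) ∨ ¬q) ∨ ¬p ∨ r
= ¬(¬((¬p ∨ q) ∧ (¬q ∨ p)) ∨ ¬q) ∨ ¬p ∨ r
= (¬¬((¬p ∨ q) ∧ (¬q ∨ p)) ∧ ¬¬q) ∨ ¬p ∨ r
= ((¬p ∨ q) ∧ (¬q ∨ p) ∧ ¬¬q) ∨ ¬p ∨ r
= ((¬p ∨ q) ∧ (¬q ∨ p) ∧ q) ∨ ¬p ∨ r
= (¬p ∨ q ∨ ¬p ∨ r) ∧ (¬q ∨ p ∨ ¬p ∨ r) ∧ (q ∨ ¬p ∨ r)
= ¬p ∨ q ∨ r

¬p ∨ q ∨ r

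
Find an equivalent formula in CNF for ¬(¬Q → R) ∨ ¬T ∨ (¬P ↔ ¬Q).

¬(¬Q → R) ∨ ¬T ∨ (¬P ↔ ¬Q)
≡ ¬(¬¬Q ∨ R) ∨ ¬T ∨ (¬P ↔ ¬Q)   — eliminate →
≡ ¬(¬¬Q ∨ R) ∨ ¬T ∨ ((¬P → ¬Q) ∧ (¬Q → ¬P))   — eliminate ↔
≡ ¬(¬¬Q ∨ R) ∨ ¬T ∨ ((¬¬P ∨ ¬Q) ∧ (¬Q → ¬P))   — eliminate →
≡ ¬(¬¬Q ∨ R) ∨ ¬T ∨ ((¬¬P ∨ ¬Q) ∧ (¬¬Q ∨ ¬P))   — eliminate →
≡ (¬¬¬Q ∧ ¬R) ∨ ¬T ∨ ((¬¬P ∨ ¬Q) ∧ (¬¬Q ∨ ¬P))   — De Morgan
≡ (¬Q ∧ ¬R) ∨ ¬T ∨ ((¬¬P ∨ ¬Q) ∧ (¬¬Q ∨ ¬P))   — double negation
≡ (¬Q ∧ ¬R) ∨ ¬T ∨ ((P ∨ ¬Q) ∧ (¬¬Q ∨ ¬P))   — double negation
≡ (¬Q ∧ ¬R) ∨ ¬T ∨ ((P ∨ ¬Q) ∧ (Q ∨ ¬P))   — double negation
≡ (¬Q ∨ ¬T ∨ P ∨ ¬Q) ∧ (¬Q ∨ ¬T ∨ Q ∨ ¬P) ∧ (¬R ∨ ¬T ∨ P ∨ ¬Q) ∧ (¬R ∨ ¬T ∨ Q ∨ ¬P)   — distribute ∨ over ∧
≡ (¬Q ∨ ¬T ∨ P) ∧ (¬R ∨ ¬T ∨ Q ∨ ¬P)   — simplify

(¬Q ∨ ¬T ∨ P) ∧ (¬R ∨ ¬T ∨ Q ∨ ¬P)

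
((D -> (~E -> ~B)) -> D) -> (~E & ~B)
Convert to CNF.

(~D | ~E) & (~D | ~B)

((D -> (~E -> ~B)) -> D) -> (~E & ~B)
≡ ~((D -> (~E -> ~B)) -> D) | (~E & ~B)
≡ ~(~(D -> (~E -> ~B)) | D) | (~E & ~B)
≡ ~(~(~D | (~E -> ~B)) | D) | (~E & ~B)
≡ ~(~(~D | ~~E | ~B) | D) | (~E & ~B)
≡ (~~(~D | ~~E | ~B) & ~D) | (~E & ~B)
≡ ((~D | ~~E | ~B) & ~D) | (~E & ~B)
≡ ((~D | E | ~B) & ~D) | (~E & ~B)
≡ (~D | E | ~B | ~E) & (~D | E | ~B | ~B) & (~D | ~E) & (~D | ~B)
≡ (~D | ~E) & (~D | ~B)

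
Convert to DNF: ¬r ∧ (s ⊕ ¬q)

(¬r ∧ s ∧ q) ∨ (¬r ∧ ¬s ∧ ¬q)

¬r ∧ (s ⊕ ¬q)
⇔ ¬r ∧ ((s ∧ ¬¬q) ∨ (¬s ∧ ¬q))
⇔ ¬r ∧ ((s ∧ q) ∨ (¬s ∧ ¬q))
⇔ (¬r ∧ s ∧ q) ∨ (¬r ∧ ¬s ∧ ¬q)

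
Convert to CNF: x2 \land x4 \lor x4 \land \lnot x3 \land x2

x2 \land x4

x2 \land x4 \lor x4 \land \lnot x3 \land x2
≡ (x2 \lor x4) \land (x2 \lor \lnot x3) \land (x2 \lor x2) \land (x4 \lor x4) \land (x4 \lor \lnot x3) \land (x4 \lor x2)   — distribute \lor over \land
≡ x2 \land x4   — simplify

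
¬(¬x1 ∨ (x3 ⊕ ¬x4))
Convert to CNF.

¬(¬x1 ∨ (x3 ⊕ ¬x4))
= ¬(¬x1 ∨ ((x3 ∨ ¬x4) ∧ ¬(x3 ∧ ¬x4)))   (expand ⊕)
= ¬¬x1 ∧ ¬((x3 ∨ ¬x4) ∧ ¬(x3 ∧ ¬x4))   (De Morgan)
= x1 ∧ ¬((x3 ∨ ¬x4) ∧ ¬(x3 ∧ ¬x4))   (double negation)
= x1 ∧ (¬(x3 ∨ ¬x4) ∨ ¬¬(x3 ∧ ¬x4))   (De Morgan)
= x1 ∧ ((¬x3 ∧ ¬¬x4) ∨ ¬¬(x3 ∧ ¬x4))   (De Morgan)
= x1 ∧ ((¬x3 ∧ x4) ∨ ¬¬(x3 ∧ ¬x4))   (double negation)
= x1 ∧ ((¬x3 ∧ x4) ∨ (x3 ∧ ¬x4))   (double negation)
= x1 ∧ (¬x3 ∨ x3) ∧ (¬x3 ∨ ¬x4) ∧ (x4 ∨ x3) ∧ (x4 ∨ ¬x4)   (distribute ∨ over ∧)
= x1 ∧ (¬x3 ∨ ¬x4) ∧ (x4 ∨ x3)   (simplify)

x1 ∧ (¬x3 ∨ ¬x4) ∧ (x4 ∨ x3)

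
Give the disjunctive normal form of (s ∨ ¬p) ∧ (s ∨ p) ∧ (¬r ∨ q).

(s ∧ ¬r) ∨ (s ∧ q)

(s ∨ ¬p) ∧ (s ∨ p) ∧ (¬r ∨ q)
⇔ (s ∧ s ∧ ¬r) ∨ (s ∧ s ∧ q) ∨ (s ∧ p ∧ ¬r) ∨ (s ∧ p ∧ q) ∨ (¬p ∧ s ∧ ¬r) ∨ (¬p ∧ s ∧ q) ∨ (¬p ∧ p ∧ ¬r) ∨ (¬p ∧ p ∧ q)   — distribute ∧ over ∨
⇔ (s ∧ ¬r) ∨ (s ∧ q)   — simplify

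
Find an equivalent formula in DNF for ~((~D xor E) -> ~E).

~((~D xor E) -> ~E)
≡ ~(~(~D xor E) | ~E)   [eliminate ->]
≡ ~(~((~D & ~E) | (~~D & E)) | ~E)   [expand xor]
≡ ~~((~D & ~E) | (~~D & E)) & ~~E   [De Morgan]
≡ ((~D & ~E) | (~~D & E)) & ~~E   [double negation]
≡ ((~D & ~E) | (D & E)) & ~~E   [double negation]
≡ ((~D & ~E) | (D & E)) & E   [double negation]
≡ (~D & ~E & E) | (D & E & E)   [distribute & over |]
≡ D & E   [simplify]

D & E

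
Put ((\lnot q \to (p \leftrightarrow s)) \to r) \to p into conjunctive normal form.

((\lnot q \to (p \leftrightarrow s)) \to r) \to p
≡ \lnot ((\lnot q \to (p \leftrightarrow s)) \to r) \lor p   — eliminate \to
≡ \lnot (\lnot (\lnot q \to (p \leftrightarrow s)) \lor r) \lor p   — eliminate \to
≡ \lnot (\lnot (\lnot \lnot q \lor (p \leftrightarrow s)) \lor r) \lor p   — eliminate \to
≡ \lnot (\lnot (\lnot \lnot q \lor ((p \to s) \land (s \to p))) \lor r) \lor p   — eliminate \leftrightarrow
≡ \lnot (\lnot (\lnot \lnot q \lor ((\lnot p \lor s) \land (s \to p))) \lor r) \lor p   — eliminate \to
≡ \lnot (\lnot (\lnot \lnot q \lor ((\lnot p \lor s) \land (\lnot s \lor p))) \lor r) \lor p   — eliminate \to
≡ (\lnot \lnot (\lnot \lnot q \lor ((\lnot p \lor s) \land (\lnot s \lor p))) \land \lnot r) \lor p   — De Morgan
≡ ((\lnot \lnot q \lor ((\lnot p \lor s) \land (\lnot s \lor p))) \land \lnot r) \lor p   — double negation
≡ ((q \lor ((\lnot p \lor s) \land (\lnot s \lor p))) \land \lnot r) \lor p   — double negation
≡ (q \lor \lnot p \lor s \lor p) \land (q \lor \lnot s \lor p \lor p) \land (\lnot r \lor p)   — distribute \lor over \land
≡ (q \lor \lnot s \lor p) \land (\lnot r \lor p)   — simplify

(q \lor \lnot s \lor p) \land (\lnot r \lor p)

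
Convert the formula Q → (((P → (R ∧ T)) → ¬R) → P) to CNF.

Q → (((P → (R ∧ T)) → ¬R) → P)
⇔ ¬Q ∨ (((P → (R ∧ T)) → ¬R) → P)   — eliminate →
⇔ ¬Q ∨ ¬((P → (R ∧ T)) → ¬R) ∨ P   — eliminate →
⇔ ¬Q ∨ ¬(¬(P → (R ∧ T)) ∨ ¬R) ∨ P   — eliminate →
⇔ ¬Q ∨ ¬(¬(¬P ∨ (R ∧ T)) ∨ ¬R) ∨ P   — eliminate →
⇔ ¬Q ∨ (¬¬(¬P ∨ (R ∧ T)) ∧ ¬¬R) ∨ P   — De Morgan
⇔ ¬Q ∨ ((¬P ∨ (R ∧ T)) ∧ ¬¬R) ∨ P   — double negation
⇔ ¬Q ∨ ((¬P ∨ (R ∧ T)) ∧ R) ∨ P   — double negation
⇔ (¬Q ∨ ¬P ∨ R ∨ P) ∧ (¬Q ∨ ¬P ∨ T ∨ P) ∧ (¬Q ∨ R ∨ P)   — distribute ∨ over ∧
⇔ ¬Q ∨ R ∨ P   — simplify

¬Q ∨ R ∨ P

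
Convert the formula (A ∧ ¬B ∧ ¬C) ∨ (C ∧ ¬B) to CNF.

(A ∧ ¬B ∧ ¬C) ∨ (C ∧ ¬B)
= (A ∨ C) ∧ (A ∨ ¬B) ∧ (¬B ∨ C) ∧ (¬B ∨ ¬B) ∧ (¬C ∨ C) ∧ (¬C ∨ ¬B)   (distribute ∨ over ∧)
= (A ∨ C) ∧ ¬B   (simplify)

(A ∨ C) ∧ ¬B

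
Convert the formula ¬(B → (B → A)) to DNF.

B ∧ ¬A

¬(B → (B → A))
= ¬(¬B ∨ (B → A))   [eliminate →]
= ¬(¬B ∨ ¬B ∨ A)   [eliminate →]
= ¬¬B ∧ ¬¬B ∧ ¬A   [De Morgan]
= B ∧ ¬¬B ∧ ¬A   [double negation]
= B ∧ B ∧ ¬A   [double negation]
= B ∧ ¬A   [simplify]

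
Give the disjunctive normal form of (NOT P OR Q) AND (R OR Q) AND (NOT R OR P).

(Q AND NOT R) OR (Q AND P)

(NOT P OR Q) AND (R OR Q) AND (NOT R OR P)
≡ (NOT P AND R AND NOT R) OR (NOT P AND R AND P) OR (NOT P AND Q AND NOT R) OR (NOT P AND Q AND P) OR (Q AND R AND NOT R) OR (Q AND R AND P) OR (Q AND Q AND NOT R) OR (Q AND Q AND P)   — distribute AND over OR
≡ (Q AND NOT R) OR (Q AND P)   — simplify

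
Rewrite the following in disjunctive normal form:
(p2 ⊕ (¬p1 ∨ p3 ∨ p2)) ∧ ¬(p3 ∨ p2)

¬p2 ∧ ¬p1 ∧ ¬p3

(p2 ⊕ (¬p1 ∨ p3 ∨ p2)) ∧ ¬(p3 ∨ p2)
≡ ((p2 ∧ ¬(¬p1 ∨ p3 ∨ p2)) ∨ (¬p2 ∧ (¬p1 ∨ p3 ∨ p2))) ∧ ¬(p3 ∨ p2)   — expand ⊕
≡ ((p2 ∧ ¬¬p1 ∧ ¬p3 ∧ ¬p2) ∨ (¬p2 ∧ (¬p1 ∨ p3 ∨ p2))) ∧ ¬(p3 ∨ p2)   — De Morgan
≡ ((p2 ∧ p1 ∧ ¬p3 ∧ ¬p2) ∨ (¬p2 ∧ (¬p1 ∨ p3 ∨ p2))) ∧ ¬(p3 ∨ p2)   — double negation
≡ ((p2 ∧ p1 ∧ ¬p3 ∧ ¬p2) ∨ (¬p2 ∧ (¬p1 ∨ p3 ∨ p2))) ∧ ¬p3 ∧ ¬p2   — De Morgan
≡ (p2 ∧ p1 ∧ ¬p3 ∧ ¬p2 ∧ ¬p3 ∧ ¬p2) ∨ (¬p2 ∧ ¬p1 ∧ ¬p3 ∧ ¬p2) ∨ (¬p2 ∧ p3 ∧ ¬p3 ∧ ¬p2) ∨ (¬p2 ∧ p2 ∧ ¬p3 ∧ ¬p2)   — distribute ∧ over ∨
≡ ¬p2 ∧ ¬p1 ∧ ¬p3   — simplify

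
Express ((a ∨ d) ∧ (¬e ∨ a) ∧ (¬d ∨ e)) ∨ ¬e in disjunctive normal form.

(a ∧ ¬d) ∨ (a ∧ e) ∨ ¬e

((a ∨ d) ∧ (¬e ∨ a) ∧ (¬d ∨ e)) ∨ ¬e
≡ (a ∧ ¬e ∧ ¬d) ∨ (a ∧ ¬e ∧ e) ∨ (a ∧ a ∧ ¬d) ∨ (a ∧ a ∧ e) ∨ (d ∧ ¬e ∧ ¬d) ∨ (d ∧ ¬e ∧ e) ∨ (d ∧ a ∧ ¬d) ∨ (d ∧ a ∧ e) ∨ ¬e   — distribute ∧ over ∨
≡ (a ∧ ¬d) ∨ (a ∧ e) ∨ ¬e   — simplify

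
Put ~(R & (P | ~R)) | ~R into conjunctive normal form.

~(R & (P | ~R)) | ~R
⇔ ~R | ~(P | ~R) | ~R
⇔ ~R | (~P & ~~R) | ~R
⇔ ~R | (~P & R) | ~R
⇔ (~R | ~P | ~R) & (~R | R | ~R)
⇔ ~R | ~P

~R | ~P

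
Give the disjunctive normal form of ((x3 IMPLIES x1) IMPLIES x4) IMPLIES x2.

(NOT x3 AND NOT x4) OR (x1 AND NOT x4) OR x2

((x3 IMPLIES x1) IMPLIES x4) IMPLIES x2
= NOT ((x3 IMPLIES x1) IMPLIES x4) OR x2   [eliminate IMPLIES]
= NOT (NOT (x3 IMPLIES x1) OR x4) OR x2   [eliminate IMPLIES]
= NOT (NOT (NOT x3 OR x1) OR x4) OR x2   [eliminate IMPLIES]
= (NOT NOT (NOT x3 OR x1) AND NOT x4) OR x2   [De Morgan]
= ((NOT x3 OR x1) AND NOT x4) OR x2   [double negation]
= (NOT x3 AND NOT x4) OR (x1 AND NOT x4) OR x2   [distribute AND over OR]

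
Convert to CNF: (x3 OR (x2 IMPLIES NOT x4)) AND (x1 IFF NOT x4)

(x3 OR NOT x2 OR NOT x4) AND (NOT x1 OR NOT x4) AND (x4 OR x1)

(x3 OR (x2 IMPLIES NOT x4)) AND (x1 IFF NOT x4)
≡ (x3 OR NOT x2 OR NOT x4) AND (x1 IFF NOT x4)   (eliminate IMPLIES)
≡ (x3 OR NOT x2 OR NOT x4) AND (x1 IMPLIES NOT x4) AND (NOT x4 IMPLIES x1)   (eliminate IFF)
≡ (x3 OR NOT x2 OR NOT x4) AND (NOT x1 OR NOT x4) AND (NOT x4 IMPLIES x1)   (eliminate IMPLIES)
≡ (x3 OR NOT x2 OR NOT x4) AND (NOT x1 OR NOT x4) AND (NOT NOT x4 OR x1)   (eliminate IMPLIES)
≡ (x3 OR NOT x2 OR NOT x4) AND (NOT x1 OR NOT x4) AND (x4 OR x1)   (double negation)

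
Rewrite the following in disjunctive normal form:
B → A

B → A
≡ ¬B ∨ A   — eliminate →

¬B ∨ A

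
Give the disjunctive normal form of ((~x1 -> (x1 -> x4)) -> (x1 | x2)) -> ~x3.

(~x1 & ~x2) | ~x3

((~x1 -> (x1 -> x4)) -> (x1 | x2)) -> ~x3
= ~((~x1 -> (x1 -> x4)) -> (x1 | x2)) | ~x3   — eliminate ->
= ~(~(~x1 -> (x1 -> x4)) | x1 | x2) | ~x3   — eliminate ->
= ~(~(~~x1 | (x1 -> x4)) | x1 | x2) | ~x3   — eliminate ->
= ~(~(~~x1 | ~x1 | x4) | x1 | x2) | ~x3   — eliminate ->
= (~~(~~x1 | ~x1 | x4) & ~x1 & ~x2) | ~x3   — De Morgan
= ((~~x1 | ~x1 | x4) & ~x1 & ~x2) | ~x3   — double negation
= ((x1 | ~x1 | x4) & ~x1 & ~x2) | ~x3   — double negation
= (x1 & ~x1 & ~x2) | (~x1 & ~x1 & ~x2) | (x4 & ~x1 & ~x2) | ~x3   — distribute & over |
= (~x1 & ~x2) | ~x3   — simplify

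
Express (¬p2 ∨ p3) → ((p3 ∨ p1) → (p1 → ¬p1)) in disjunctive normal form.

(¬p2 ∨ p3) → ((p3 ∨ p1) → (p1 → ¬p1))
≡ ¬(¬p2 ∨ p3) ∨ ((p3 ∨ p1) → (p1 → ¬p1))   (eliminate →)
≡ ¬(¬p2 ∨ p3) ∨ ¬(p3 ∨ p1) ∨ (p1 → ¬p1)   (eliminate →)
≡ ¬(¬p2 ∨ p3) ∨ ¬(p3 ∨ p1) ∨ ¬p1 ∨ ¬p1   (eliminate →)
≡ (¬¬p2 ∧ ¬p3) ∨ ¬(p3 ∨ p1) ∨ ¬p1 ∨ ¬p1   (De Morgan)
≡ (p2 ∧ ¬p3) ∨ ¬(p3 ∨ p1) ∨ ¬p1 ∨ ¬p1   (double negation)
≡ (p2 ∧ ¬p3) ∨ (¬p3 ∧ ¬p1) ∨ ¬p1 ∨ ¬p1   (De Morgan)
≡ (p2 ∧ ¬p3) ∨ ¬p1   (simplify)

(p2 ∧ ¬p3) ∨ ¬p1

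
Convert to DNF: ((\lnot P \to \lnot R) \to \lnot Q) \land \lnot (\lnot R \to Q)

((\lnot P \to \lnot R) \to \lnot Q) \land \lnot (\lnot R \to Q)
⇔ (\lnot (\lnot P \to \lnot R) \lor \lnot Q) \land \lnot (\lnot R \to Q)
⇔ (\lnot (\lnot \lnot P \lor \lnot R) \lor \lnot Q) \land \lnot (\lnot R \to Q)
⇔ (\lnot (\lnot \lnot P \lor \lnot R) \lor \lnot Q) \land \lnot (\lnot \lnot R \lor Q)
⇔ ((\lnot \lnot \lnot P \land \lnot \lnot R) \lor \lnot Q) \land \lnot (\lnot \lnot R \lor Q)
⇔ ((\lnot P \land \lnot \lnot R) \lor \lnot Q) \land \lnot (\lnot \lnot R \lor Q)
⇔ ((\lnot P \land R) \lor \lnot Q) \land \lnot (\lnot \lnot R \lor Q)
⇔ ((\lnot P \land R) \lor \lnot Q) \land \lnot \lnot \lnot R \land \lnot Q
⇔ ((\lnot P \land R) \lor \lnot Q) \land \lnot R \land \lnot Q
⇔ (\lnot P \land R \land \lnot R \land \lnot Q) \lor (\lnot Q \land \lnot R \land \lnot Q)
⇔ \lnot Q \land \lnot R

\lnot Q \land \lnot R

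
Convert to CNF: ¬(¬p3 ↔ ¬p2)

(¬p3 ∨ ¬p2) ∧ (p2 ∨ p3)

¬(¬p3 ↔ ¬p2)
≡ ¬((¬p3 → ¬p2) ∧ (¬p2 → ¬p3))
≡ ¬((¬¬p3 ∨ ¬p2) ∧ (¬p2 → ¬p3))
≡ ¬((¬¬p3 ∨ ¬p2) ∧ (¬¬p2 ∨ ¬p3))
≡ ¬(¬¬p3 ∨ ¬p2) ∨ ¬(¬¬p2 ∨ ¬p3)
≡ (¬¬¬p3 ∧ ¬¬p2) ∨ ¬(¬¬p2 ∨ ¬p3)
≡ (¬p3 ∧ ¬¬p2) ∨ ¬(¬¬p2 ∨ ¬p3)
≡ (¬p3 ∧ p2) ∨ ¬(¬¬p2 ∨ ¬p3)
≡ (¬p3 ∧ p2) ∨ (¬¬¬p2 ∧ ¬¬p3)
≡ (¬p3 ∧ p2) ∨ (¬p2 ∧ ¬¬p3)
≡ (¬p3 ∧ p2) ∨ (¬p2 ∧ p3)
≡ (¬p3 ∨ ¬p2) ∧ (¬p3 ∨ p3) ∧ (p2 ∨ ¬p2) ∧ (p2 ∨ p3)
≡ (¬p3 ∨ ¬p2) ∧ (p2 ∨ p3)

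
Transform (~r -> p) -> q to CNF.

(~r | q) & (~p | q)

(~r -> p) -> q
≡ ~(~r -> p) | q
≡ ~(~~r | p) | q
≡ (~~~r & ~p) | q
≡ (~r & ~p) | q
≡ (~r | q) & (~p | q)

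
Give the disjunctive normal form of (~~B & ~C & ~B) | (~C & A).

(~~B & ~C & ~B) | (~C & A)
= (B & ~C & ~B) | (~C & A)   [double negation]
= ~C & A   [simplify]

~C & A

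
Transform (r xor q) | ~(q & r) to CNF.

~r | ~q

(r xor q) | ~(q & r)
⇔ ((r | q) & ~(r & q)) | ~(q & r)   (expand xor)
⇔ ((r | q) & (~r | ~q)) | ~(q & r)   (De Morgan)
⇔ ((r | q) & (~r | ~q)) | ~q | ~r   (De Morgan)
⇔ (r | q | ~q | ~r) & (~r | ~q | ~q | ~r)   (distribute | over &)
⇔ ~r | ~q   (simplify)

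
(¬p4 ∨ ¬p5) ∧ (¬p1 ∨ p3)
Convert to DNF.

(¬p4 ∧ ¬p1) ∨ (¬p4 ∧ p3) ∨ (¬p5 ∧ ¬p1) ∨ (¬p5 ∧ p3)

(¬p4 ∨ ¬p5) ∧ (¬p1 ∨ p3)
≡ (¬p4 ∧ ¬p1) ∨ (¬p4 ∧ p3) ∨ (¬p5 ∧ ¬p1) ∨ (¬p5 ∧ p3)   [distribute ∧ over ∨]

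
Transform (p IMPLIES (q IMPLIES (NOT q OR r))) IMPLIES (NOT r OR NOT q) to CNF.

NOT r OR NOT q

(p IMPLIES (q IMPLIES (NOT q OR r))) IMPLIES (NOT r OR NOT q)
≡ NOT (p IMPLIES (q IMPLIES (NOT q OR r))) OR NOT r OR NOT q
≡ NOT (NOT p OR (q IMPLIES (NOT q OR r))) OR NOT r OR NOT q
≡ NOT (NOT p OR NOT q OR NOT q OR r) OR NOT r OR NOT q
≡ (NOT NOT p AND NOT NOT q AND NOT NOT q AND NOT r) OR NOT r OR NOT q
≡ (p AND NOT NOT q AND NOT NOT q AND NOT r) OR NOT r OR NOT q
≡ (p AND q AND NOT NOT q AND NOT r) OR NOT r OR NOT q
≡ (p AND q AND q AND NOT r) OR NOT r OR NOT q
≡ (p OR NOT r OR NOT q) AND (q OR NOT r OR NOT q) AND (q OR NOT r OR NOT q) AND (NOT r OR NOT r OR NOT q)
≡ NOT r OR NOT q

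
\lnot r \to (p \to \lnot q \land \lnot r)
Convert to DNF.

\lnot r \to (p \to \lnot q \land \lnot r)
≡ \lnot \lnot r \lor (p \to \lnot q \land \lnot r)   — eliminate \to
≡ \lnot \lnot r \lor \lnot p \lor \lnot q \land \lnot r   — eliminate \to
≡ r \lor \lnot p \lor \lnot q \land \lnot r   — double negation

r \lor \lnot p \lor \lnot q \land \lnot r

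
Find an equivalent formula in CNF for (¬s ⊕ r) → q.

(s ∨ r ∨ q) ∧ (¬r ∨ ¬s ∨ q)

(¬s ⊕ r) → q
≡ ¬(¬s ⊕ r) ∨ q   [eliminate →]
≡ ¬((¬s ∨ r) ∧ ¬(¬s ∧ r)) ∨ q   [expand ⊕]
≡ ¬(¬s ∨ r) ∨ ¬¬(¬s ∧ r) ∨ q   [De Morgan]
≡ (¬¬s ∧ ¬r) ∨ ¬¬(¬s ∧ r) ∨ q   [De Morgan]
≡ (s ∧ ¬r) ∨ ¬¬(¬s ∧ r) ∨ q   [double negation]
≡ (s ∧ ¬r) ∨ (¬s ∧ r) ∨ q   [double negation]
≡ (s ∨ ¬s ∨ q) ∧ (s ∨ r ∨ q) ∧ (¬r ∨ ¬s ∨ q) ∧ (¬r ∨ r ∨ q)   [distribute ∨ over ∧]
≡ (s ∨ r ∨ q) ∧ (¬r ∨ ¬s ∨ q)   [simplify]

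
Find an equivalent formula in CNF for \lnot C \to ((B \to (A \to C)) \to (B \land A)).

(C \lor B) \land (C \lor A)

\lnot C \to ((B \to (A \to C)) \to (B \land A))
⇔ \lnot \lnot C \lor ((B \to (A \to C)) \to (B \land A))
⇔ \lnot \lnot C \lor \lnot (B \to (A \to C)) \lor (B \land A)
⇔ \lnot \lnot C \lor \lnot (\lnot B \lor (A \to C)) \lor (B \land A)
⇔ \lnot \lnot C \lor \lnot (\lnot B \lor \lnot A \lor C) \lor (B \land A)
⇔ C \lor \lnot (\lnot B \lor \lnot A \lor C) \lor (B \land A)
⇔ C \lor (\lnot \lnot B \land \lnot \lnot A \land \lnot C) \lor (B \land A)
⇔ C \lor (B \land \lnot \lnot A \land \lnot C) \lor (B \land A)
⇔ C \lor (B \land A \land \lnot C) \lor (B \land A)
⇔ (C \lor B \lor B) \land (C \lor B \lor A) \land (C \lor A \lor B) \land (C \lor A \lor A) \land (C \lor \lnot C \lor B) \land (C \lor \lnot C \lor A)
⇔ (C \lor B) \land (C \lor A)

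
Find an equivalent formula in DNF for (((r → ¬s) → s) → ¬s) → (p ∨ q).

s ∨ p ∨ q

(((r → ¬s) → s) → ¬s) → (p ∨ q)
= ¬(((r → ¬s) → s) → ¬s) ∨ p ∨ q   (eliminate →)
= ¬(¬((r → ¬s) → s) ∨ ¬s) ∨ p ∨ q   (eliminate →)
= ¬(¬(¬(r → ¬s) ∨ s) ∨ ¬s) ∨ p ∨ q   (eliminate →)
= ¬(¬(¬(¬r ∨ ¬s) ∨ s) ∨ ¬s) ∨ p ∨ q   (eliminate →)
= (¬¬(¬(¬r ∨ ¬s) ∨ s) ∧ ¬¬s) ∨ p ∨ q   (De Morgan)
= ((¬(¬r ∨ ¬s) ∨ s) ∧ ¬¬s) ∨ p ∨ q   (double negation)
= (((¬¬r ∧ ¬¬s) ∨ s) ∧ ¬¬s) ∨ p ∨ q   (De Morgan)
= (((r ∧ ¬¬s) ∨ s) ∧ ¬¬s) ∨ p ∨ q   (double negation)
= (((r ∧ s) ∨ s) ∧ ¬¬s) ∨ p ∨ q   (double negation)
= (((r ∧ s) ∨ s) ∧ s) ∨ p ∨ q   (double negation)
= (r ∧ s ∧ s) ∨ (s ∧ s) ∨ p ∨ q   (distribute ∧ over ∨)
= s ∨ p ∨ q   (simplify)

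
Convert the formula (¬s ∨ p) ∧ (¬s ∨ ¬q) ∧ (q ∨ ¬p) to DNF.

(¬s ∨ p) ∧ (¬s ∨ ¬q) ∧ (q ∨ ¬p)
≡ (¬s ∧ ¬s ∧ q) ∨ (¬s ∧ ¬s ∧ ¬p) ∨ (¬s ∧ ¬q ∧ q) ∨ (¬s ∧ ¬q ∧ ¬p) ∨ (p ∧ ¬s ∧ q) ∨ (p ∧ ¬s ∧ ¬p) ∨ (p ∧ ¬q ∧ q) ∨ (p ∧ ¬q ∧ ¬p)   [distribute ∧ over ∨]
≡ (¬s ∧ q) ∨ (¬s ∧ ¬p)   [simplify]

(¬s ∧ q) ∨ (¬s ∧ ¬p)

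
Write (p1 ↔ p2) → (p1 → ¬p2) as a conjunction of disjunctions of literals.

(p1 ↔ p2) → (p1 → ¬p2)
≡ ¬(p1 ↔ p2) ∨ (p1 → ¬p2)   (eliminate →)
≡ ¬((p1 → p2) ∧ (p2 → p1)) ∨ (p1 → ¬p2)   (eliminate ↔)
≡ ¬((¬p1 ∨ p2) ∧ (p2 → p1)) ∨ (p1 → ¬p2)   (eliminate →)
≡ ¬((¬p1 ∨ p2) ∧ (¬p2 ∨ p1)) ∨ (p1 → ¬p2)   (eliminate →)
≡ ¬((¬p1 ∨ p2) ∧ (¬p2 ∨ p1)) ∨ ¬p1 ∨ ¬p2   (eliminate →)
≡ ¬(¬p1 ∨ p2) ∨ ¬(¬p2 ∨ p1) ∨ ¬p1 ∨ ¬p2   (De Morgan)
≡ (¬¬p1 ∧ ¬p2) ∨ ¬(¬p2 ∨ p1) ∨ ¬p1 ∨ ¬p2   (De Morgan)
≡ (p1 ∧ ¬p2) ∨ ¬(¬p2 ∨ p1) ∨ ¬p1 ∨ ¬p2   (double negation)
≡ (p1 ∧ ¬p2) ∨ (¬¬p2 ∧ ¬p1) ∨ ¬p1 ∨ ¬p2   (De Morgan)
≡ (p1 ∧ ¬p2) ∨ (p2 ∧ ¬p1) ∨ ¬p1 ∨ ¬p2   (double negation)
≡ (p1 ∨ p2 ∨ ¬p1 ∨ ¬p2) ∧ (p1 ∨ ¬p1 ∨ ¬p1 ∨ ¬p2) ∧ (¬p2 ∨ p2 ∨ ¬p1 ∨ ¬p2) ∧ (¬p2 ∨ ¬p1 ∨ ¬p1 ∨ ¬p2)   (distribute ∨ over ∧)
≡ ¬p2 ∨ ¬p1   (simplify)

¬p2 ∨ ¬p1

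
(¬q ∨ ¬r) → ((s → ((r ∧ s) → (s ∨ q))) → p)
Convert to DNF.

(¬q ∨ ¬r) → ((s → ((r ∧ s) → (s ∨ q))) → p)
≡ ¬(¬q ∨ ¬r) ∨ ((s → ((r ∧ s) → (s ∨ q))) → p)   [eliminate →]
≡ ¬(¬q ∨ ¬r) ∨ ¬(s → ((r ∧ s) → (s ∨ q))) ∨ p   [eliminate →]
≡ ¬(¬q ∨ ¬r) ∨ ¬(¬s ∨ ((r ∧ s) → (s ∨ q))) ∨ p   [eliminate →]
≡ ¬(¬q ∨ ¬r) ∨ ¬(¬s ∨ ¬(r ∧ s) ∨ s ∨ q) ∨ p   [eliminate →]
≡ (¬¬q ∧ ¬¬r) ∨ ¬(¬s ∨ ¬(r ∧ s) ∨ s ∨ q) ∨ p   [De Morgan]
≡ (q ∧ ¬¬r) ∨ ¬(¬s ∨ ¬(r ∧ s) ∨ s ∨ q) ∨ p   [double negation]
≡ (q ∧ r) ∨ ¬(¬s ∨ ¬(r ∧ s) ∨ s ∨ q) ∨ p   [double negation]
≡ (q ∧ r) ∨ (¬¬s ∧ ¬¬(r ∧ s) ∧ ¬s ∧ ¬q) ∨ p   [De Morgan]
≡ (q ∧ r) ∨ (s ∧ ¬¬(r ∧ s) ∧ ¬s ∧ ¬q) ∨ p   [double negation]
≡ (q ∧ r) ∨ (s ∧ r ∧ s ∧ ¬s ∧ ¬q) ∨ p   [double negation]
≡ (q ∧ r) ∨ p   [simplify]

(q ∧ r) ∨ p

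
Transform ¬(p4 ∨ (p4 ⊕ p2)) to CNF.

¬p4 ∧ (¬p2 ∨ p4)

¬(p4 ∨ (p4 ⊕ p2))
⇔ ¬(p4 ∨ ((p4 ∨ p2) ∧ ¬(p4 ∧ p2)))   [expand ⊕]
⇔ ¬p4 ∧ ¬((p4 ∨ p2) ∧ ¬(p4 ∧ p2))   [De Morgan]
⇔ ¬p4 ∧ (¬(p4 ∨ p2) ∨ ¬¬(p4 ∧ p2))   [De Morgan]
⇔ ¬p4 ∧ ((¬p4 ∧ ¬p2) ∨ ¬¬(p4 ∧ p2))   [De Morgan]
⇔ ¬p4 ∧ ((¬p4 ∧ ¬p2) ∨ (p4 ∧ p2))   [double negation]
⇔ ¬p4 ∧ (¬p4 ∨ p4) ∧ (¬p4 ∨ p2) ∧ (¬p2 ∨ p4) ∧ (¬p2 ∨ p2)   [distribute ∨ over ∧]
⇔ ¬p4 ∧ (¬p2 ∨ p4)   [simplify]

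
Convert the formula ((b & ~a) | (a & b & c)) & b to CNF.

b & (~a | c)

((b & ~a) | (a & b & c)) & b
≡ (b | a) & (b | b) & (b | c) & (~a | a) & (~a | b) & (~a | c) & b   (distribute | over &)
≡ b & (~a | c)   (simplify)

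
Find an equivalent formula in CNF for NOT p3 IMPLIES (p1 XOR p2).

(p3 OR p1 OR p2) AND (p3 OR NOT p1 OR NOT p2)

NOT p3 IMPLIES (p1 XOR p2)
≡ NOT NOT p3 OR (p1 XOR p2)   [eliminate IMPLIES]
≡ NOT NOT p3 OR ((p1 OR p2) AND NOT (p1 AND p2))   [expand XOR]
≡ p3 OR ((p1 OR p2) AND NOT (p1 AND p2))   [double negation]
≡ p3 OR ((p1 OR p2) AND (NOT p1 OR NOT p2))   [De Morgan]
≡ (p3 OR p1 OR p2) AND (p3 OR NOT p1 OR NOT p2)   [distribute OR over AND]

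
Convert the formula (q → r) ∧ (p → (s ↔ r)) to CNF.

(¬q ∨ r) ∧ (¬p ∨ ¬s ∨ r) ∧ (¬p ∨ ¬r ∨ s)

(q → r) ∧ (p → (s ↔ r))
≡ (¬q ∨ r) ∧ (p → (s ↔ r))
≡ (¬q ∨ r) ∧ (¬p ∨ (s ↔ r))
≡ (¬q ∨ r) ∧ (¬p ∨ ((s → r) ∧ (r → s)))
≡ (¬q ∨ r) ∧ (¬p ∨ ((¬s ∨ r) ∧ (r → s)))
≡ (¬q ∨ r) ∧ (¬p ∨ ((¬s ∨ r) ∧ (¬r ∨ s)))
≡ (¬q ∨ r) ∧ (¬p ∨ ¬s ∨ r) ∧ (¬p ∨ ¬r ∨ s)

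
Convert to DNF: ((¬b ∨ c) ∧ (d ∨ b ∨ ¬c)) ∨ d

(¬b ∧ ¬c) ∨ (c ∧ b) ∨ d

((¬b ∨ c) ∧ (d ∨ b ∨ ¬c)) ∨ d
≡ (¬b ∧ d) ∨ (¬b ∧ b) ∨ (¬b ∧ ¬c) ∨ (c ∧ d) ∨ (c ∧ b) ∨ (c ∧ ¬c) ∨ d   [distribute ∧ over ∨]
≡ (¬b ∧ ¬c) ∨ (c ∧ b) ∨ d   [simplify]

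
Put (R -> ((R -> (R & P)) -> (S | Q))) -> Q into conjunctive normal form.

(R | Q) & (~R | P | Q) & (~S | Q)

(R -> ((R -> (R & P)) -> (S | Q))) -> Q
= ~(R -> ((R -> (R & P)) -> (S | Q))) | Q   (eliminate ->)
= ~(~R | ((R -> (R & P)) -> (S | Q))) | Q   (eliminate ->)
= ~(~R | ~(R -> (R & P)) | S | Q) | Q   (eliminate ->)
= ~(~R | ~(~R | (R & P)) | S | Q) | Q   (eliminate ->)
= (~~R & ~~(~R | (R & P)) & ~S & ~Q) | Q   (De Morgan)
= (R & ~~(~R | (R & P)) & ~S & ~Q) | Q   (double negation)
= (R & (~R | (R & P)) & ~S & ~Q) | Q   (double negation)
= (R | Q) & (~R | R | Q) & (~R | P | Q) & (~S | Q) & (~Q | Q)   (distribute | over &)
= (R | Q) & (~R | P | Q) & (~S | Q)   (simplify)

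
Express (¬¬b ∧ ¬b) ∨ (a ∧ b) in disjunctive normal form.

(¬¬b ∧ ¬b) ∨ (a ∧ b)
≡ (b ∧ ¬b) ∨ (a ∧ b)   [double negation]
≡ a ∧ b   [simplify]

a ∧ b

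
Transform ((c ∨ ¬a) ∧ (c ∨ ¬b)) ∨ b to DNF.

c ∨ (¬a ∧ ¬b) ∨ b

((c ∨ ¬a) ∧ (c ∨ ¬b)) ∨ b
= (c ∧ c) ∨ (c ∧ ¬b) ∨ (¬a ∧ c) ∨ (¬a ∧ ¬b) ∨ b   [distribute ∧ over ∨]
= c ∨ (¬a ∧ ¬b) ∨ b   [simplify]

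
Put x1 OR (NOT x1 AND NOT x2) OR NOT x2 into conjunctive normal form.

x1 OR NOT x2

x1 OR (NOT x1 AND NOT x2) OR NOT x2
⇔ (x1 OR NOT x1 OR NOT x2) AND (x1 OR NOT x2 OR NOT x2)   — distribute OR over AND
⇔ x1 OR NOT x2   — simplify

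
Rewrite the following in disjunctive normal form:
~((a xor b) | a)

~((a xor b) | a)
⇔ ~((a & ~b) | (~a & b) | a)   [expand xor]
⇔ ~(a & ~b) & ~(~a & b) & ~a   [De Morgan]
⇔ (~a | ~~b) & ~(~a & b) & ~a   [De Morgan]
⇔ (~a | b) & ~(~a & b) & ~a   [double negation]
⇔ (~a | b) & (~~a | ~b) & ~a   [De Morgan]
⇔ (~a | b) & (a | ~b) & ~a   [double negation]
⇔ (~a & a & ~a) | (~a & ~b & ~a) | (b & a & ~a) | (b & ~b & ~a)   [distribute & over |]
⇔ ~a & ~b   [simplify]

~a & ~b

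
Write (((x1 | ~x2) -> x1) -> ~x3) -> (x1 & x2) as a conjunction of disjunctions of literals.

(x2 | x1) & (x3 | x1) & (x3 | x2)

(((x1 | ~x2) -> x1) -> ~x3) -> (x1 & x2)
= ~(((x1 | ~x2) -> x1) -> ~x3) | (x1 & x2)   — eliminate ->
= ~(~((x1 | ~x2) -> x1) | ~x3) | (x1 & x2)   — eliminate ->
= ~(~(~(x1 | ~x2) | x1) | ~x3) | (x1 & x2)   — eliminate ->
= (~~(~(x1 | ~x2) | x1) & ~~x3) | (x1 & x2)   — De Morgan
= ((~(x1 | ~x2) | x1) & ~~x3) | (x1 & x2)   — double negation
= (((~x1 & ~~x2) | x1) & ~~x3) | (x1 & x2)   — De Morgan
= (((~x1 & x2) | x1) & ~~x3) | (x1 & x2)   — double negation
= (((~x1 & x2) | x1) & x3) | (x1 & x2)   — double negation
= (~x1 | x1 | x1) & (~x1 | x1 | x2) & (x2 | x1 | x1) & (x2 | x1 | x2) & (x3 | x1) & (x3 | x2)   — distribute | over &
= (x2 | x1) & (x3 | x1) & (x3 | x2)   — simplify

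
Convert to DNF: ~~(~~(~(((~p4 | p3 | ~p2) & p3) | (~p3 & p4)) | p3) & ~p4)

(~p3 & ~p4) | (p3 & ~p4)

~~(~~(~(((~p4 | p3 | ~p2) & p3) | (~p3 & p4)) | p3) & ~p4)
⇔ ~~(~(((~p4 | p3 | ~p2) & p3) | (~p3 & p4)) | p3) & ~p4   — double negation
⇔ (~(((~p4 | p3 | ~p2) & p3) | (~p3 & p4)) | p3) & ~p4   — double negation
⇔ ((~((~p4 | p3 | ~p2) & p3) & ~(~p3 & p4)) | p3) & ~p4   — De Morgan
⇔ (((~(~p4 | p3 | ~p2) | ~p3) & ~(~p3 & p4)) | p3) & ~p4   — De Morgan
⇔ ((((~~p4 & ~p3 & ~~p2) | ~p3) & ~(~p3 & p4)) | p3) & ~p4   — De Morgan
⇔ ((((p4 & ~p3 & ~~p2) | ~p3) & ~(~p3 & p4)) | p3) & ~p4   — double negation
⇔ ((((p4 & ~p3 & p2) | ~p3) & ~(~p3 & p4)) | p3) & ~p4   — double negation
⇔ ((((p4 & ~p3 & p2) | ~p3) & (~~p3 | ~p4)) | p3) & ~p4   — De Morgan
⇔ ((((p4 & ~p3 & p2) | ~p3) & (p3 | ~p4)) | p3) & ~p4   — double negation
⇔ (p4 & ~p3 & p2 & p3 & ~p4) | (p4 & ~p3 & p2 & ~p4 & ~p4) | (~p3 & p3 & ~p4) | (~p3 & ~p4 & ~p4) | (p3 & ~p4)   — distribute & over |
⇔ (~p3 & ~p4) | (p3 & ~p4)   — simplify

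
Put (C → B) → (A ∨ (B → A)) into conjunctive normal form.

¬B ∨ A

(C → B) → (A ∨ (B → A))
≡ ¬(C → B) ∨ A ∨ (B → A)   (eliminate →)
≡ ¬(¬C ∨ B) ∨ A ∨ (B → A)   (eliminate →)
≡ ¬(¬C ∨ B) ∨ A ∨ ¬B ∨ A   (eliminate →)
≡ (¬¬C ∧ ¬B) ∨ A ∨ ¬B ∨ A   (De Morgan)
≡ (C ∧ ¬B) ∨ A ∨ ¬B ∨ A   (double negation)
≡ (C ∨ A ∨ ¬B ∨ A) ∧ (¬B ∨ A ∨ ¬B ∨ A)   (distribute ∨ over ∧)
≡ ¬B ∨ A   (simplify)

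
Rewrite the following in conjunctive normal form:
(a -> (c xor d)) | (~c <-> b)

(~a | c | d | b) & (~a | ~c | ~d | ~b)

(a -> (c xor d)) | (~c <-> b)
= ~a | (c xor d) | (~c <-> b)   [eliminate ->]
= ~a | ((c | d) & ~(c & d)) | (~c <-> b)   [expand xor]
= ~a | ((c | d) & ~(c & d)) | ((~c -> b) & (b -> ~c))   [eliminate <->]
= ~a | ((c | d) & ~(c & d)) | ((~~c | b) & (b -> ~c))   [eliminate ->]
= ~a | ((c | d) & ~(c & d)) | ((~~c | b) & (~b | ~c))   [eliminate ->]
= ~a | ((c | d) & (~c | ~d)) | ((~~c | b) & (~b | ~c))   [De Morgan]
= ~a | ((c | d) & (~c | ~d)) | ((c | b) & (~b | ~c))   [double negation]
= (~a | c | d | c | b) & (~a | c | d | ~b | ~c) & (~a | ~c | ~d | c | b) & (~a | ~c | ~d | ~b | ~c)   [distribute | over &]
= (~a | c | d | b) & (~a | ~c | ~d | ~b)   [simplify]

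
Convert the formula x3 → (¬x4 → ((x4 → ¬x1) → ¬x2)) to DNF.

¬x3 ∨ x4 ∨ ¬x2

x3 → (¬x4 → ((x4 → ¬x1) → ¬x2))
≡ ¬x3 ∨ (¬x4 → ((x4 → ¬x1) → ¬x2))   [eliminate →]
≡ ¬x3 ∨ ¬¬x4 ∨ ((x4 → ¬x1) → ¬x2)   [eliminate →]
≡ ¬x3 ∨ ¬¬x4 ∨ ¬(x4 → ¬x1) ∨ ¬x2   [eliminate →]
≡ ¬x3 ∨ ¬¬x4 ∨ ¬(¬x4 ∨ ¬x1) ∨ ¬x2   [eliminate →]
≡ ¬x3 ∨ x4 ∨ ¬(¬x4 ∨ ¬x1) ∨ ¬x2   [double negation]
≡ ¬x3 ∨ x4 ∨ (¬¬x4 ∧ ¬¬x1) ∨ ¬x2   [De Morgan]
≡ ¬x3 ∨ x4 ∨ (x4 ∧ ¬¬x1) ∨ ¬x2   [double negation]
≡ ¬x3 ∨ x4 ∨ (x4 ∧ x1) ∨ ¬x2   [double negation]
≡ ¬x3 ∨ x4 ∨ ¬x2   [simplify]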